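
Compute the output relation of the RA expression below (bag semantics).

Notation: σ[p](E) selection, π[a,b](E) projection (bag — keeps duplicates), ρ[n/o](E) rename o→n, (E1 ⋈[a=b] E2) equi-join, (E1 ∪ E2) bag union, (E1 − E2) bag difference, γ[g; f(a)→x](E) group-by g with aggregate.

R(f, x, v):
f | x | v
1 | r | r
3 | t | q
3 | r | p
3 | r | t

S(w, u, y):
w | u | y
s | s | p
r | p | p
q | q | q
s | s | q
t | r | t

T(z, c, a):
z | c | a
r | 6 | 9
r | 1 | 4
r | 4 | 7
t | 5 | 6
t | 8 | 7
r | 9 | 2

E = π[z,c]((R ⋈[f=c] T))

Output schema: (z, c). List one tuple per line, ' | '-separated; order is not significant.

Subexpression sizes:
  R → 4
  T → 6
  (R ⋈[f=c] T) → 1
  π[z,c]((R ⋈[f=c] T)) → 1

== RESULT ==
z | c
r | 1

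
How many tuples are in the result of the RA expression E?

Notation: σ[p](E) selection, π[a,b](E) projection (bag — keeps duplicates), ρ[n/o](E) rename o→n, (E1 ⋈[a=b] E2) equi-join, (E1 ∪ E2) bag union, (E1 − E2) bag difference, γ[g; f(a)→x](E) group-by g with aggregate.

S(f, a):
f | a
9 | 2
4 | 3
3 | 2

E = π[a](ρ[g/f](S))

Stepwise |·|:
  S → 3
  ρ[g/f](S) → 3
  π[a](ρ[g/f](S)) → 3

|E| = 3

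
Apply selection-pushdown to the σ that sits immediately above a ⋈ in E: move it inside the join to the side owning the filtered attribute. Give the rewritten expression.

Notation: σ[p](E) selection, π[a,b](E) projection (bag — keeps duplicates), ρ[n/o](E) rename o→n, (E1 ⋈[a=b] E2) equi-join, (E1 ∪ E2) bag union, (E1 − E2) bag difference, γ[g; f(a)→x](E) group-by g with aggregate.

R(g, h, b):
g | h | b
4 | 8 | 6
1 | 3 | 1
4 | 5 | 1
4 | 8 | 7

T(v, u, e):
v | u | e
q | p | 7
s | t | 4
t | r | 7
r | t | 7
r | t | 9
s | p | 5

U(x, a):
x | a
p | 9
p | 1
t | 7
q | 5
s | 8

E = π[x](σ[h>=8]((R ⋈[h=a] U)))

σ filters on h, owned by the left side.
E' = π[x]((σ[h>=8](R) ⋈[h=a] U))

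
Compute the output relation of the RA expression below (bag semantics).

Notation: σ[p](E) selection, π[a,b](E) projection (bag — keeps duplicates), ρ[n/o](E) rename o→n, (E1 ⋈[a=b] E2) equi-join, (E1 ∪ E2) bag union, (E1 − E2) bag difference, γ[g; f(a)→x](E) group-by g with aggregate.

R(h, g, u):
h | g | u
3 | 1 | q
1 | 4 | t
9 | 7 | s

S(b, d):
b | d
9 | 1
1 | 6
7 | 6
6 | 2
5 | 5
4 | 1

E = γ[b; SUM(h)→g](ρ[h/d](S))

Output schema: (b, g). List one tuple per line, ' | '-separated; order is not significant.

Row counts bottom-up:
  S → 6
  ρ[h/d](S) → 6
  γ[b; SUM(h)→g](ρ[h/d](S)) → 6

== RESULT ==
b | g
1 | 6
4 | 1
5 | 5
6 | 2
7 | 6
9 | 1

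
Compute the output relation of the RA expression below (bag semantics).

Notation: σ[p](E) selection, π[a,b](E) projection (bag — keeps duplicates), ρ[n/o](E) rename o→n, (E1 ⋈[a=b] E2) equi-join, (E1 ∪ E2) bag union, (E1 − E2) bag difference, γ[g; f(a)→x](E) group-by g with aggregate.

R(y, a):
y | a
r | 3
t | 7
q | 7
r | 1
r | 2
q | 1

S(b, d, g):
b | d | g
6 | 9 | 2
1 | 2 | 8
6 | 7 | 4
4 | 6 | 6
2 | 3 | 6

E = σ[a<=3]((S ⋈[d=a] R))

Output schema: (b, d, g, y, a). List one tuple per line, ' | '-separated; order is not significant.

Per-node cardinality:
  S → 5
  R → 6
  (S ⋈[d=a] R) → 4
  σ[a<=3]((S ⋈[d=a] R)) → 2

== RESULT ==
b | d | g | y | a
1 | 2 | 8 | r | 2
2 | 3 | 6 | r | 3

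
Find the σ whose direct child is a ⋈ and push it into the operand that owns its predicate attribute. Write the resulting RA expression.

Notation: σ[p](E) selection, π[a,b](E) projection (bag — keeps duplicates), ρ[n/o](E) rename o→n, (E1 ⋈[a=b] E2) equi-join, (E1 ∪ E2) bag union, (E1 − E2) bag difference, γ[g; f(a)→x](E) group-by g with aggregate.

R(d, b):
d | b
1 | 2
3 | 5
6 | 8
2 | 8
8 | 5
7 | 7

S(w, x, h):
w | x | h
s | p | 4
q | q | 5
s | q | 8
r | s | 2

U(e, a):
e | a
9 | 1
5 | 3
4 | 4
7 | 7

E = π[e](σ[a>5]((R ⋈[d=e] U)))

σ filters on a, owned by the right side.
E' = π[e]((R ⋈[d=e] σ[a>5](U)))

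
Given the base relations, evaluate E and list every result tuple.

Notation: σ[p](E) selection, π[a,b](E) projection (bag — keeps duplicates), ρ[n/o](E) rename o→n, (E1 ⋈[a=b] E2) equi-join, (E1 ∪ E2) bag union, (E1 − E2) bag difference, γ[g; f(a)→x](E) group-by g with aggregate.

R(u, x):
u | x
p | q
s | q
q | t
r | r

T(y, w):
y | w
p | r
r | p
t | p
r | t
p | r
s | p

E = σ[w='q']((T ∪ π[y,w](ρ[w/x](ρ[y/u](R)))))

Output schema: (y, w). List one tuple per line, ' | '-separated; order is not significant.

Per-node cardinality:
  T → 6
  R → 4
  ρ[y/u](R) → 4
  ρ[w/x](ρ[y/u](R)) → 4
  π[y,w](ρ[w/x](ρ[y/u](R))) → 4
  (T ∪ π[y,w](ρ[w/x](ρ[y/u](R)))) → 10
  σ[w='q']((T ∪ π[y,w](ρ[w/x](ρ[y/u](R))))) → 2

== RESULT ==
y | w
p | q
s | q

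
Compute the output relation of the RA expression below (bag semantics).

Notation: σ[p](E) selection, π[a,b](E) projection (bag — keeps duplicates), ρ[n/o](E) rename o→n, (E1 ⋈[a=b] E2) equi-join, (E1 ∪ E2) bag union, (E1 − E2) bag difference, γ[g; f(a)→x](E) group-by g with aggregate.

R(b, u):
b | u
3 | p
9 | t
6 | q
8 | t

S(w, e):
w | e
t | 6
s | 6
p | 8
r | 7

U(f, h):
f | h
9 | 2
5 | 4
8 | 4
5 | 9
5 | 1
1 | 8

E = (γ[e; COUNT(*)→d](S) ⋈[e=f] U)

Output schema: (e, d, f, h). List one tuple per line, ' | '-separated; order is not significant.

Subexpression sizes:
  S → 4
  γ[e; COUNT(*)→d](S) → 3
  U → 6
  (γ[e; COUNT(*)→d](S) ⋈[e=f] U) → 1

== RESULT ==
e | d | f | h
8 | 1 | 8 | 4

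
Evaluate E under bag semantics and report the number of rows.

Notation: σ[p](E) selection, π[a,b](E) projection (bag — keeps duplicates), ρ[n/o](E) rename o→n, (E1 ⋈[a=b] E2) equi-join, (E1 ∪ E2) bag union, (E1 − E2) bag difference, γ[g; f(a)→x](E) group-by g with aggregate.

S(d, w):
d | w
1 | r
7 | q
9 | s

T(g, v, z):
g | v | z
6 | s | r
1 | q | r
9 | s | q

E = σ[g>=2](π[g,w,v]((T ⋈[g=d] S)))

Subexpression sizes:
  T → 3
  S → 3
  (T ⋈[g=d] S) → 2
  π[g,w,v]((T ⋈[g=d] S)) → 2
  σ[g>=2](π[g,w,v]((T ⋈[g=d] S))) → 1

|E| = 1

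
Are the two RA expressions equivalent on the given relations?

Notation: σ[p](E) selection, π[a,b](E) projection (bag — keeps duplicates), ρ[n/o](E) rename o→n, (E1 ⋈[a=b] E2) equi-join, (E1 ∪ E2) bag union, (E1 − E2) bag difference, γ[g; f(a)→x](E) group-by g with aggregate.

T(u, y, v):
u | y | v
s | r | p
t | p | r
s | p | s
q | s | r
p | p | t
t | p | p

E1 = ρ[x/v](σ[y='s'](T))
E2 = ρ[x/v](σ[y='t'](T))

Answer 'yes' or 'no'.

E1 row counts bottom-up:
  T → 6
  σ[y='s'](T) → 1
  ρ[x/v](σ[y='s'](T)) → 1
E2 row counts bottom-up:
  T → 6
  σ[y='t'](T) → 0
  ρ[x/v](σ[y='t'](T)) → 0

E1 result:
u | y | x
q | s | r
E2 result:
u | y | x
(0 rows)
Witness: ('q', 's', 'r') appears 1× in E1 but 0× in E2.

no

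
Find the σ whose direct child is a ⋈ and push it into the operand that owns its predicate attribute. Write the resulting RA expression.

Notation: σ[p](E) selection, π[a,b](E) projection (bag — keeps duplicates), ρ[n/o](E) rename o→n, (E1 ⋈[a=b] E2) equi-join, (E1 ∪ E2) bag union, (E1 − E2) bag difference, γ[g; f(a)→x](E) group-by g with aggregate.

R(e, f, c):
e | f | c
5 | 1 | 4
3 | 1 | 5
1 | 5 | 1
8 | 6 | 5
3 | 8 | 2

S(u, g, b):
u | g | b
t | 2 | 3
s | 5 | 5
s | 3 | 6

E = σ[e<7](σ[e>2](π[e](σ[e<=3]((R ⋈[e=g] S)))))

σ filters on e, owned by the left side.
E' = σ[e<7](σ[e>2](π[e]((σ[e<=3](R) ⋈[e=g] S))))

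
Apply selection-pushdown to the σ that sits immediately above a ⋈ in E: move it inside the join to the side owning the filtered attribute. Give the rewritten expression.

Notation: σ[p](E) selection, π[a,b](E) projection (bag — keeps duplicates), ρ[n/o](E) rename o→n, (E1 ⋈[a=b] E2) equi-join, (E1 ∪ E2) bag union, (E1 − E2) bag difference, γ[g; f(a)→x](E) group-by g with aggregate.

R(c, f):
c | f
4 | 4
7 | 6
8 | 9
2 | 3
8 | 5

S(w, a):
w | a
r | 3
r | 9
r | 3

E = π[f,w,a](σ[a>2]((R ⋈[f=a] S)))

σ filters on a, owned by the right side.
E' = π[f,w,a]((R ⋈[f=a] σ[a>2](S)))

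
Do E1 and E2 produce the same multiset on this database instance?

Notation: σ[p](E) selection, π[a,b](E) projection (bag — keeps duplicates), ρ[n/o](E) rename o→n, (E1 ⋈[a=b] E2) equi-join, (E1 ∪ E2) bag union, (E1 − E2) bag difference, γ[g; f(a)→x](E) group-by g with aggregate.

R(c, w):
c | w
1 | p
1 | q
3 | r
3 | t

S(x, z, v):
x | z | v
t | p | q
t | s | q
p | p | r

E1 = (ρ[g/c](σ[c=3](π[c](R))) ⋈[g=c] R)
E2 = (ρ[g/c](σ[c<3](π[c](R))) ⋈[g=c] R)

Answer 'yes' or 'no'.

E1 subexpression sizes:
  R → 4
  π[c](R) → 4
  σ[c=3](π[c](R)) → 2
  ρ[g/c](σ[c=3](π[c](R))) → 2
  R → 4
  (ρ[g/c](σ[c=3](π[c](R))) ⋈[g=c] R) → 4
E2 subexpression sizes:
  R → 4
  π[c](R) → 4
  σ[c<3](π[c](R)) → 2
  ρ[g/c](σ[c<3](π[c](R))) → 2
  R → 4
  (ρ[g/c](σ[c<3](π[c](R))) ⋈[g=c] R) → 4

E1 result:
g | c | w
3 | 3 | r
3 | 3 | r
3 | 3 | t
3 | 3 | t
E2 result:
g | c | w
1 | 1 | p
1 | 1 | p
1 | 1 | q
1 | 1 | q
Witness: (3, 3, 'r') appears 2× in E1 but 0× in E2.

no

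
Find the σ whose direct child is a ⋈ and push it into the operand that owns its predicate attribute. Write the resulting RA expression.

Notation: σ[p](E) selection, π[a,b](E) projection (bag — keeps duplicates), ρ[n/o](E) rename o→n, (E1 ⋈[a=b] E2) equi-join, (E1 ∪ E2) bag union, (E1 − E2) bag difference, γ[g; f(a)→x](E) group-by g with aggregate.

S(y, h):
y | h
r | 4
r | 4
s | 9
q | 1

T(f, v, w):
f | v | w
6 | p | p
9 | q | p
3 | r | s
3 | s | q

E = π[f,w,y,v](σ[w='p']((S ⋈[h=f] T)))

σ filters on w, owned by the right side.
E' = π[f,w,y,v]((S ⋈[h=f] σ[w='p'](T)))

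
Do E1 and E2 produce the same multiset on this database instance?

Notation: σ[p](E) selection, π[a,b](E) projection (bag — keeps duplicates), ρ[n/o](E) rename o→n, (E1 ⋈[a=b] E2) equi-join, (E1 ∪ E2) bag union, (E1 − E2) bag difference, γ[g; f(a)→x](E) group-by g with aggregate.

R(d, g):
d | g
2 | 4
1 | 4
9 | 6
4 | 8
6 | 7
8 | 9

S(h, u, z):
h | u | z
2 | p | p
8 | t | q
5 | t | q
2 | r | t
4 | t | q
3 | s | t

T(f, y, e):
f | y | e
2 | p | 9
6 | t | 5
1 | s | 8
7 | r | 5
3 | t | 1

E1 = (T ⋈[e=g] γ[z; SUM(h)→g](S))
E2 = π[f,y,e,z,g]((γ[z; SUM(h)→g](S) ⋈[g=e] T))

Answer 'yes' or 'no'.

E1 row counts bottom-up:
  T → 5
  S → 6
  γ[z; SUM(h)→g](S) → 3
  (T ⋈[e=g] γ[z; SUM(h)→g](S)) → 2
E2 row counts bottom-up:
  S → 6
  γ[z; SUM(h)→g](S) → 3
  T → 5
  (γ[z; SUM(h)→g](S) ⋈[g=e] T) → 2
  π[f,y,e,z,g]((γ[z; SUM(h)→g](S) ⋈[g=e] T)) → 2

E1 and E2 produce the same multiset:
f | y | e | z | g
6 | t | 5 | t | 5
7 | r | 5 | t | 5

yes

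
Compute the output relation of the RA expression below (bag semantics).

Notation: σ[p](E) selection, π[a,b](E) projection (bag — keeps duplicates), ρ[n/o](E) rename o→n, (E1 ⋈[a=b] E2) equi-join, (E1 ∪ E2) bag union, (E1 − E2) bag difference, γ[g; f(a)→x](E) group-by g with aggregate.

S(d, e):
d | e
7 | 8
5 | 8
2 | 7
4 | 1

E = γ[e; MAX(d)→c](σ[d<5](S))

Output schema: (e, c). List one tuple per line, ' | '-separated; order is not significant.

Row counts bottom-up:
  S → 4
  σ[d<5](S) → 2
  γ[e; MAX(d)→c](σ[d<5](S)) → 2

== RESULT ==
e | c
1 | 4
7 | 2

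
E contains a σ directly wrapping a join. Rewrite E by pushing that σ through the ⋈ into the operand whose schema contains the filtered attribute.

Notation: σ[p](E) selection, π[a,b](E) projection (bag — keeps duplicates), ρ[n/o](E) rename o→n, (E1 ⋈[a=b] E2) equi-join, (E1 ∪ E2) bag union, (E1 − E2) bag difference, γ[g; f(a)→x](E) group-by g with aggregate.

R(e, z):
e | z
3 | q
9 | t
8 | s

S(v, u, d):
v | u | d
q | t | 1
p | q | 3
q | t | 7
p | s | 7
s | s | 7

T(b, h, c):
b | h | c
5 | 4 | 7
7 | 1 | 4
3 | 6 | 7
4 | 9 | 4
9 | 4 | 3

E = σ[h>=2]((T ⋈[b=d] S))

σ filters on h, owned by the left side.
E' = (σ[h>=2](T) ⋈[b=d] S)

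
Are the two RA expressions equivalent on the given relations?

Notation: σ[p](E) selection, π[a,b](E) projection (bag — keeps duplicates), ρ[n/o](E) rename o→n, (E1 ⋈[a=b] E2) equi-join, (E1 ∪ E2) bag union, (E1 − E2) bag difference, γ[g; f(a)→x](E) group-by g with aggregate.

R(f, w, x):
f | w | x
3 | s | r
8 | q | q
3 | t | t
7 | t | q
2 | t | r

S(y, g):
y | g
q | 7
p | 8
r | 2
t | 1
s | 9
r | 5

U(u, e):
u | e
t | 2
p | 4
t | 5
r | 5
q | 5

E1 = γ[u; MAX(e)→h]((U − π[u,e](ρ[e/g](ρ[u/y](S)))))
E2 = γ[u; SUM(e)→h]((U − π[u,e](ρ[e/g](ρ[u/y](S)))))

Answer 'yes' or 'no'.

E1 row counts bottom-up:
  U → 5
  S → 6
  ρ[u/y](S) → 6
  ρ[e/g](ρ[u/y](S)) → 6
  π[u,e](ρ[e/g](ρ[u/y](S))) → 6
  (U − π[u,e](ρ[e/g](ρ[u/y](S)))) → 4
  γ[u; MAX(e)→h]((U − π[u,e](ρ[e/g](ρ[u/y](S))))) → 3
E2 row counts bottom-up:
  U → 5
  S → 6
  ρ[u/y](S) → 6
  ρ[e/g](ρ[u/y](S)) → 6
  π[u,e](ρ[e/g](ρ[u/y](S))) → 6
  (U − π[u,e](ρ[e/g](ρ[u/y](S)))) → 4
  γ[u; SUM(e)→h]((U − π[u,e](ρ[e/g](ρ[u/y](S))))) → 3

E1 result:
u | h
p | 4
q | 5
t | 5
E2 result:
u | h
p | 4
q | 5
t | 7
Witness: ('t', 5) appears 1× in E1 but 0× in E2.

no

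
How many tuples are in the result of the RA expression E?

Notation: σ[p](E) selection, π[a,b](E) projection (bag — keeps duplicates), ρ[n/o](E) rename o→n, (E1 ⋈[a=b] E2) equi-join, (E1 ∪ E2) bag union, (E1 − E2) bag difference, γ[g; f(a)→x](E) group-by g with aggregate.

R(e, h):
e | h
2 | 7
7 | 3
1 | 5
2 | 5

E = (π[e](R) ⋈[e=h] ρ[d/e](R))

Per-node cardinality:
  R → 4
  π[e](R) → 4
  R → 4
  ρ[d/e](R) → 4
  (π[e](R) ⋈[e=h] ρ[d/e](R)) → 1

|E| = 1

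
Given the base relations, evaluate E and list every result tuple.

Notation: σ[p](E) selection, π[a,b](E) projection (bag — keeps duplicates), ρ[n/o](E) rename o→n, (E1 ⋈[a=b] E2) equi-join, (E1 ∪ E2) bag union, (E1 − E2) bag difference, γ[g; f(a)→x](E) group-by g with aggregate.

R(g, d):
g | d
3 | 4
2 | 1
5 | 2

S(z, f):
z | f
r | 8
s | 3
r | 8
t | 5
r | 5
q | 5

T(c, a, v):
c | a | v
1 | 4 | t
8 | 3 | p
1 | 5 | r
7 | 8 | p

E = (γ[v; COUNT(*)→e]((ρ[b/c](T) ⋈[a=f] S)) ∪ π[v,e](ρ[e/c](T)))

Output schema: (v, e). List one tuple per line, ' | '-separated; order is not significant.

Subexpression sizes:
  T → 4
  ρ[b/c](T) → 4
  S → 6
  (ρ[b/c](T) ⋈[a=f] S) → 6
  γ[v; COUNT(*)→e]((ρ[b/c](T) ⋈[a=f] S)) → 2
  T → 4
  ρ[e/c](T) → 4
  π[v,e](ρ[e/c](T)) → 4
  (γ[v; COUNT(*)→e]((ρ[b/c](T) ⋈[a=f] S)) ∪ π[v,e](ρ[e/c](T))) → 6

== RESULT ==
v | e
p | 3
p | 7
p | 8
r | 1
r | 3
t | 1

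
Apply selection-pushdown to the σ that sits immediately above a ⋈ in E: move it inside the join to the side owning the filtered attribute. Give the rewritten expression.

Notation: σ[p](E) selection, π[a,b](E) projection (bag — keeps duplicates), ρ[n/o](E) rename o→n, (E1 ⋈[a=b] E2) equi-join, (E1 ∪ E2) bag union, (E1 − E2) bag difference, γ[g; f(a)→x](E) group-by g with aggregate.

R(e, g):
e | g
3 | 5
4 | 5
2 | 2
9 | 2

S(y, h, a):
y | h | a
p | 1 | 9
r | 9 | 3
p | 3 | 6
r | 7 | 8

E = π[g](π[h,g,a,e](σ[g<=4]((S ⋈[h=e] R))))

σ filters on g, owned by the right side.
E' = π[g](π[h,g,a,e]((S ⋈[h=e] σ[g<=4](R))))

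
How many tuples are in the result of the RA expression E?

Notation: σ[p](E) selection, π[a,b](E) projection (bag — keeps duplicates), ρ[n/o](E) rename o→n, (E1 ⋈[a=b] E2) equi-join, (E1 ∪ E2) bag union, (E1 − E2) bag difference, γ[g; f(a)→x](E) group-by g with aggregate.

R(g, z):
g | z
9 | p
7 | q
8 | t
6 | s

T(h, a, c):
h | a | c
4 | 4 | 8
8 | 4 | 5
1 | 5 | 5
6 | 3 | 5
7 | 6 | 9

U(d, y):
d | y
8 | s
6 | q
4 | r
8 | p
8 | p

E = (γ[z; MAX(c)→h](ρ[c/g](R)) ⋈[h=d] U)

Row counts bottom-up:
  R → 4
  ρ[c/g](R) → 4
  γ[z; MAX(c)→h](ρ[c/g](R)) → 4
  U → 5
  (γ[z; MAX(c)→h](ρ[c/g](R)) ⋈[h=d] U) → 4

|E| = 4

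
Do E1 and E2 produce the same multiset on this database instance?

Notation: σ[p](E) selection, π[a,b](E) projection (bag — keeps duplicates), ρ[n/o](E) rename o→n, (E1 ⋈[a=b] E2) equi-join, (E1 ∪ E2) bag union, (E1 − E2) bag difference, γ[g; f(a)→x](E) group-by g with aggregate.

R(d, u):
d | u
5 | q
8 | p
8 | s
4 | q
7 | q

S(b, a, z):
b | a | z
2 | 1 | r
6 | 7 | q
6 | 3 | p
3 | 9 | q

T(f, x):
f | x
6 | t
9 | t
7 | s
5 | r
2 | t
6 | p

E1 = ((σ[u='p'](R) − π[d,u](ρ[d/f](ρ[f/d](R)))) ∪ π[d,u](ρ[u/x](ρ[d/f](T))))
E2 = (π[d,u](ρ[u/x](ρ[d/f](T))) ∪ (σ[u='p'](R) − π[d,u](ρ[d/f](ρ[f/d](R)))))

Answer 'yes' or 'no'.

E1 row counts bottom-up:
  R → 5
  σ[u='p'](R) → 1
  R → 5
  ρ[f/d](R) → 5
  ρ[d/f](ρ[f/d](R)) → 5
  π[d,u](ρ[d/f](ρ[f/d](R))) → 5
  (σ[u='p'](R) − π[d,u](ρ[d/f](ρ[f/d](R)))) → 0
  T → 6
  ρ[d/f](T) → 6
  ρ[u/x](ρ[d/f](T)) → 6
  π[d,u](ρ[u/x](ρ[d/f](T))) → 6
  ((σ[u='p'](R) − π[d,u](ρ[d/f](ρ[f/d](R)))) ∪ π[d,u](ρ[u/x](ρ[d/f](T)))) → 6
E2 row counts bottom-up:
  T → 6
  ρ[d/f](T) → 6
  ρ[u/x](ρ[d/f](T)) → 6
  π[d,u](ρ[u/x](ρ[d/f](T))) → 6
  R → 5
  σ[u='p'](R) → 1
  R → 5
  ρ[f/d](R) → 5
  ρ[d/f](ρ[f/d](R)) → 5
  π[d,u](ρ[d/f](ρ[f/d](R))) → 5
  (σ[u='p'](R) − π[d,u](ρ[d/f](ρ[f/d](R)))) → 0
  (π[d,u](ρ[u/x](ρ[d/f](T))) ∪ (σ[u='p'](R) − π[d,u](ρ[d/f](ρ[f/d](R))))) → 6

E1 and E2 produce the same multiset:
d | u
2 | t
5 | r
6 | p
6 | t
7 | s
9 | t

yes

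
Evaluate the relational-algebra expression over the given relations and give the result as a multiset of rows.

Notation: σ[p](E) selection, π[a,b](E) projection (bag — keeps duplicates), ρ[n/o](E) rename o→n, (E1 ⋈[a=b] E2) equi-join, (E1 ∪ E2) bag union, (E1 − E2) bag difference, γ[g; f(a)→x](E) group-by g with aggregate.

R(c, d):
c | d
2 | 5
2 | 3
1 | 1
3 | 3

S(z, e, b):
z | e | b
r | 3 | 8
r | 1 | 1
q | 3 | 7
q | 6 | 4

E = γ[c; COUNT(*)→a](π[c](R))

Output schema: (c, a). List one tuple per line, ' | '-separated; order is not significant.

Subexpression sizes:
  R → 4
  π[c](R) → 4
  γ[c; COUNT(*)→a](π[c](R)) → 3

== RESULT ==
c | a
1 | 1
2 | 2
3 | 1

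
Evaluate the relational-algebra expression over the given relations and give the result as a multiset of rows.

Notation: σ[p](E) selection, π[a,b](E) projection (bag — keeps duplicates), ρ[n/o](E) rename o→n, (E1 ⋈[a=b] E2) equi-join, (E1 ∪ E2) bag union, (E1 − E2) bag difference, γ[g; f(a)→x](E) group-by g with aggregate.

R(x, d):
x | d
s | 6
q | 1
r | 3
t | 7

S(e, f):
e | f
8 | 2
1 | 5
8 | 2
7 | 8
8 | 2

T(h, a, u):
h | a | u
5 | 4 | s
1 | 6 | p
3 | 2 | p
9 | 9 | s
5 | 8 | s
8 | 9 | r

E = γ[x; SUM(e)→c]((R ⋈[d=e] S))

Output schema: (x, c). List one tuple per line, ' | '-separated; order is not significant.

Per-node cardinality:
  R → 4
  S → 5
  (R ⋈[d=e] S) → 2
  γ[x; SUM(e)→c]((R ⋈[d=e] S)) → 2

== RESULT ==
x | c
q | 1
t | 7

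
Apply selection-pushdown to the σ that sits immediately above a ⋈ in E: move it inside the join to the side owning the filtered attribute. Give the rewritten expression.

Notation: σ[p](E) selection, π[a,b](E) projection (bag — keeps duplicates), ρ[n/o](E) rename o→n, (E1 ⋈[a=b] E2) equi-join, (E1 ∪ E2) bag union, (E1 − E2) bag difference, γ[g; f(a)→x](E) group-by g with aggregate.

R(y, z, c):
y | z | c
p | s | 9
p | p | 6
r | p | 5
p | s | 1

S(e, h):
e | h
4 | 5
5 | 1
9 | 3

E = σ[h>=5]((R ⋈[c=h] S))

σ filters on h, owned by the right side.
E' = (R ⋈[c=h] σ[h>=5](S))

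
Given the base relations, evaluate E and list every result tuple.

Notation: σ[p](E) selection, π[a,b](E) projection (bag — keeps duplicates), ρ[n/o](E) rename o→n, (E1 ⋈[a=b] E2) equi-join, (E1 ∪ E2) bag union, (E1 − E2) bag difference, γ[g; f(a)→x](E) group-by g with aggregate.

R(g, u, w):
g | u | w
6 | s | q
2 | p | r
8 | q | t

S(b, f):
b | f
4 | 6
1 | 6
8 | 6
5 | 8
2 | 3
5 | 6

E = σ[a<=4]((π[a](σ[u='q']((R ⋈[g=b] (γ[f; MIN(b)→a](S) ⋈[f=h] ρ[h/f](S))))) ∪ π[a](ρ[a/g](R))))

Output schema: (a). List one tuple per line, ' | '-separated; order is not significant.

Subexpression sizes:
  R → 3
  S → 6
  γ[f; MIN(b)→a](S) → 3
  S → 6
  ρ[h/f](S) → 6
  (γ[f; MIN(b)→a](S) ⋈[f=h] ρ[h/f](S)) → 6
  (R ⋈[g=b] (γ[f; MIN(b)→a](S) ⋈[f=h] ρ[h/f](S))) → 2
  σ[u='q']((R ⋈[g=b] (γ[f; MIN(b)→a](S) ⋈[f=h] ρ[h/f](S)))) → 1
  π[a](σ[u='q']((R ⋈[g=b] (γ[f; MIN(b)→a](S) ⋈[f=h] ρ[h/f](S))))) → 1
  R → 3
  ρ[a/g](R) → 3
  π[a](ρ[a/g](R)) → 3
  (π[a](σ[u='q']((R ⋈[g=b] (γ[f; MIN(b)→a](S) ⋈[f=h] ρ[h/f](S))))) ∪ π[a](ρ[a/g](R))) → 4
  σ[a<=4]((π[a](σ[u='q']((R ⋈[g=b] (γ[f; MIN(b)→a](S) ⋈[f=h] ρ[h/f](S))))) ∪ π[a](ρ[a/g](R)))) → 2

== RESULT ==
a
1
2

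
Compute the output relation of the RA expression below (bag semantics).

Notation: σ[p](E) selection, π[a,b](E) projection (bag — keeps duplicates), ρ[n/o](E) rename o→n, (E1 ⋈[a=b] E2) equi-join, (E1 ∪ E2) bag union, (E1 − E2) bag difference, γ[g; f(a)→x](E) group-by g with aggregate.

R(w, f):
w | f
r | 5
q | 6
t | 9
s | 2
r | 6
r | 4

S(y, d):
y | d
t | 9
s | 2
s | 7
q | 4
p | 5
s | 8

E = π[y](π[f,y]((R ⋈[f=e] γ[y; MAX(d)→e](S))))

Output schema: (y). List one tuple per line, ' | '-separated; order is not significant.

Subexpression sizes:
  R → 6
  S → 6
  γ[y; MAX(d)→e](S) → 4
  (R ⋈[f=e] γ[y; MAX(d)→e](S)) → 3
  π[f,y]((R ⋈[f=e] γ[y; MAX(d)→e](S))) → 3
  π[y](π[f,y]((R ⋈[f=e] γ[y; MAX(d)→e](S)))) → 3

== RESULT ==
y
p
q
t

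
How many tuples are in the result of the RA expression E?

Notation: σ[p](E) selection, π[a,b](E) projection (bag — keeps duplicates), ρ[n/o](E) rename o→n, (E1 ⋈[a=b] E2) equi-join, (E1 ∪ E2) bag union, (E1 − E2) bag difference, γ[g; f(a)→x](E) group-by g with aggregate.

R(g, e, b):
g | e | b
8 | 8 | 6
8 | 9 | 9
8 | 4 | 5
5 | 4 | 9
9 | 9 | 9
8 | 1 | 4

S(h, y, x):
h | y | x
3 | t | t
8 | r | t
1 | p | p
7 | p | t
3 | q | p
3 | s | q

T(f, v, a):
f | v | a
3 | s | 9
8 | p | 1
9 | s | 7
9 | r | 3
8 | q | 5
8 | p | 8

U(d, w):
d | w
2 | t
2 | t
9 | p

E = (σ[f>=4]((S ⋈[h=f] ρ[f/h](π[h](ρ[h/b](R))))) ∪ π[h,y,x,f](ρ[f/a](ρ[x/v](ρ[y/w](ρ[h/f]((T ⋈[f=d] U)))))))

Per-node cardinality:
  S → 6
  R → 6
  ρ[h/b](R) → 6
  π[h](ρ[h/b](R)) → 6
  ρ[f/h](π[h](ρ[h/b](R))) → 6
  (S ⋈[h=f] ρ[f/h](π[h](ρ[h/b](R)))) → 0
  σ[f>=4]((S ⋈[h=f] ρ[f/h](π[h](ρ[h/b](R))))) → 0
  T → 6
  U → 3
  (T ⋈[f=d] U) → 2
  ρ[h/f]((T ⋈[f=d] U)) → 2
  ρ[y/w](ρ[h/f]((T ⋈[f=d] U))) → 2
  ρ[x/v](ρ[y/w](ρ[h/f]((T ⋈[f=d] U)))) → 2
  ρ[f/a](ρ[x/v](ρ[y/w](ρ[h/f]((T ⋈[f=d] U))))) → 2
  π[h,y,x,f](ρ[f/a](ρ[x/v](ρ[y/w](ρ[h/f]((T ⋈[f=d] U)))))) → 2
  (σ[f>=4]((S ⋈[h=f] ρ[f/h](π[h](ρ[h/b](R))))) ∪ π[h,y,x,f](ρ[f/a](ρ[x/v](ρ[y/w](ρ[h/f]((T ⋈[f=d] U))))))) → 2

|E| = 2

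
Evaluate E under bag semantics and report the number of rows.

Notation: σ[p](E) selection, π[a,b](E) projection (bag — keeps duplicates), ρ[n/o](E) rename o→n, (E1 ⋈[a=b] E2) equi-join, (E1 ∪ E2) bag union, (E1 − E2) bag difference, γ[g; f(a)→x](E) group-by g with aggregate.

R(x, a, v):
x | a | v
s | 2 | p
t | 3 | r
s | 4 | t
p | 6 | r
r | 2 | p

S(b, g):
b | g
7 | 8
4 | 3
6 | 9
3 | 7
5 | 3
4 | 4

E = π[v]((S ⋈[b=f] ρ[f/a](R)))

Stepwise |·|:
  S → 6
  R → 5
  ρ[f/a](R) → 5
  (S ⋈[b=f] ρ[f/a](R)) → 4
  π[v]((S ⋈[b=f] ρ[f/a](R))) → 4

|E| = 4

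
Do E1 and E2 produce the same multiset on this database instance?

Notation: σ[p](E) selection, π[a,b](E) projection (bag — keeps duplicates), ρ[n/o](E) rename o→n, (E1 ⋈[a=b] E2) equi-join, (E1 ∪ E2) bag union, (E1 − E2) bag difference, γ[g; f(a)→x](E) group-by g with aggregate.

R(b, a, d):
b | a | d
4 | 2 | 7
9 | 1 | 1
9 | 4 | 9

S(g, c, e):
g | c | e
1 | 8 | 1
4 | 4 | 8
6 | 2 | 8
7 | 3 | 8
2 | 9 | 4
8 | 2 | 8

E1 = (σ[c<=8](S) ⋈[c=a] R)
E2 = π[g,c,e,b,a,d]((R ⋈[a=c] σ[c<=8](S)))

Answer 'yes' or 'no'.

E1 stepwise |·|:
  S → 6
  σ[c<=8](S) → 5
  R → 3
  (σ[c<=8](S) ⋈[c=a] R) → 3
E2 stepwise |·|:
  R → 3
  S → 6
  σ[c<=8](S) → 5
  (R ⋈[a=c] σ[c<=8](S)) → 3
  π[g,c,e,b,a,d]((R ⋈[a=c] σ[c<=8](S))) → 3

E1 and E2 produce the same multiset:
g | c | e | b | a | d
4 | 4 | 8 | 9 | 4 | 9
6 | 2 | 8 | 4 | 2 | 7
8 | 2 | 8 | 4 | 2 | 7

yes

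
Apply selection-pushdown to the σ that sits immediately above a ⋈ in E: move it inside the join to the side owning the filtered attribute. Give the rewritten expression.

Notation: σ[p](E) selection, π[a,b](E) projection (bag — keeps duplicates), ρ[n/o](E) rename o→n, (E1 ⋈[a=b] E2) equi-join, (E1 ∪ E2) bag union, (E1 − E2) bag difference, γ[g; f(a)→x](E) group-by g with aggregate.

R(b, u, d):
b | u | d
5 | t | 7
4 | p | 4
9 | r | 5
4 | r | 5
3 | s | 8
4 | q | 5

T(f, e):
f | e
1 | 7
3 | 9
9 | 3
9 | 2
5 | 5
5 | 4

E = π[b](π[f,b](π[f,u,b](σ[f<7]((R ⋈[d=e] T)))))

σ filters on f, owned by the right side.
E' = π[b](π[f,b](π[f,u,b]((R ⋈[d=e] σ[f<7](T)))))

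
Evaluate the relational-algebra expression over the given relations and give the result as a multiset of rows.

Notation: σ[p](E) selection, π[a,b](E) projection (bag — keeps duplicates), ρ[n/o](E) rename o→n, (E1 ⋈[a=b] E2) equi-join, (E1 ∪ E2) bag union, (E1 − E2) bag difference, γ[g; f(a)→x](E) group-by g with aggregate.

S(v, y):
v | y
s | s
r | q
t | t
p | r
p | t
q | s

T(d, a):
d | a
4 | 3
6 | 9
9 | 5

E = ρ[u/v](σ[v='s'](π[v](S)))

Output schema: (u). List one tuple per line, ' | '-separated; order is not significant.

Subexpression sizes:
  S → 6
  π[v](S) → 6
  σ[v='s'](π[v](S)) → 1
  ρ[u/v](σ[v='s'](π[v](S))) → 1

== RESULT ==
u
s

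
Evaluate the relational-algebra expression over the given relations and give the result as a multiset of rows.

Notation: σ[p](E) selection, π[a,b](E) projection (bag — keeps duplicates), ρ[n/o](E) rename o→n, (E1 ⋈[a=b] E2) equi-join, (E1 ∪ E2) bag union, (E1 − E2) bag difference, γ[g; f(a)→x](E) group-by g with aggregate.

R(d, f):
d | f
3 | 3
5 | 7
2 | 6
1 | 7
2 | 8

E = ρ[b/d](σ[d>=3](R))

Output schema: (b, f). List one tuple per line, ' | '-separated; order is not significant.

Per-node cardinality:
  R → 5
  σ[d>=3](R) → 2
  ρ[b/d](σ[d>=3](R)) → 2

== RESULT ==
b | f
3 | 3
5 | 7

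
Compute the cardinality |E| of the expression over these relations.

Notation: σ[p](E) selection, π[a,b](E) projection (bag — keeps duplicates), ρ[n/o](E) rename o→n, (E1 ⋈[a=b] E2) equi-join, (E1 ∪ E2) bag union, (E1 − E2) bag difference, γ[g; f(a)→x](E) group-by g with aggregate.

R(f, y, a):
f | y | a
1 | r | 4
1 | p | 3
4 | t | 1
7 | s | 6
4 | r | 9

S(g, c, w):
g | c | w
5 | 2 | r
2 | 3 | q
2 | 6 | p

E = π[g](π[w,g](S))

Row counts bottom-up:
  S → 3
  π[w,g](S) → 3
  π[g](π[w,g](S)) → 3

|E| = 3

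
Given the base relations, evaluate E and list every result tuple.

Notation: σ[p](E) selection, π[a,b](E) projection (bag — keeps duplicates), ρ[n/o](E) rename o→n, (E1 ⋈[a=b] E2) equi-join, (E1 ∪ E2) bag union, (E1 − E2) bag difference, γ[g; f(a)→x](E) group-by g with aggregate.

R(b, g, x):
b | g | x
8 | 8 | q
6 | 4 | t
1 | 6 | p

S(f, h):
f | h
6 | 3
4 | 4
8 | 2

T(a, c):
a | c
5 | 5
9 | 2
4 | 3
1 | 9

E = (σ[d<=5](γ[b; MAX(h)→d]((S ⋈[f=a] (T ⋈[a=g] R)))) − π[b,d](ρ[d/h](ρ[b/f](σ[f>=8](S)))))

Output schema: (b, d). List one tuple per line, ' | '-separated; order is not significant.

Stepwise |·|:
  S → 3
  T → 4
  R → 3
  (T ⋈[a=g] R) → 1
  (S ⋈[f=a] (T ⋈[a=g] R)) → 1
  γ[b; MAX(h)→d]((S ⋈[f=a] (T ⋈[a=g] R))) → 1
  σ[d<=5](γ[b; MAX(h)→d]((S ⋈[f=a] (T ⋈[a=g] R)))) → 1
  S → 3
  σ[f>=8](S) → 1
  ρ[b/f](σ[f>=8](S)) → 1
  ρ[d/h](ρ[b/f](σ[f>=8](S))) → 1
  π[b,d](ρ[d/h](ρ[b/f](σ[f>=8](S)))) → 1
  (σ[d<=5](γ[b; MAX(h)→d]((S ⋈[f=a] (T ⋈[a=g] R)))) − π[b,d](ρ[d/h](ρ[b/f](σ[f>=8](S))))) → 1

== RESULT ==
b | d
6 | 4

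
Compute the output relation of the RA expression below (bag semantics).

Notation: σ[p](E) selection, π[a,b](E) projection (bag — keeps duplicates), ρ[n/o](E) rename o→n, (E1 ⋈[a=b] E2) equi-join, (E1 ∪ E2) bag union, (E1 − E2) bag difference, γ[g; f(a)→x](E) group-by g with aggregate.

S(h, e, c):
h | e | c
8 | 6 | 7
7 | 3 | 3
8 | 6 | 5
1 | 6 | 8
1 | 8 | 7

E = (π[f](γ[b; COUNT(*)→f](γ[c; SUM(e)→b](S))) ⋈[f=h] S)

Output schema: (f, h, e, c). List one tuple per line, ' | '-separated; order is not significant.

Row counts bottom-up:
  S → 5
  γ[c; SUM(e)→b](S) → 4
  γ[b; COUNT(*)→f](γ[c; SUM(e)→b](S)) → 3
  π[f](γ[b; COUNT(*)→f](γ[c; SUM(e)→b](S))) → 3
  S → 5
  (π[f](γ[b; COUNT(*)→f](γ[c; SUM(e)→b](S))) ⋈[f=h] S) → 4

== RESULT ==
f | h | e | c
1 | 1 | 6 | 8
1 | 1 | 6 | 8
1 | 1 | 8 | 7
1 | 1 | 8 | 7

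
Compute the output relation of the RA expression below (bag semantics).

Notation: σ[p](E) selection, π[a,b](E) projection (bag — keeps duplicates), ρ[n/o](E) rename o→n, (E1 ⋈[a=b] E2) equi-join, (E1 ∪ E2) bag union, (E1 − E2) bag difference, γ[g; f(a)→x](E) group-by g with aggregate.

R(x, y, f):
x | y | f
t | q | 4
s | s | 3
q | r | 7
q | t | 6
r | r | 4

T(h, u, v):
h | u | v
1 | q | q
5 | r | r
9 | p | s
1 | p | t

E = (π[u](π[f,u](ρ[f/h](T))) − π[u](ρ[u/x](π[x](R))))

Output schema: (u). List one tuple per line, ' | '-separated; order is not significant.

Per-node cardinality:
  T → 4
  ρ[f/h](T) → 4
  π[f,u](ρ[f/h](T)) → 4
  π[u](π[f,u](ρ[f/h](T))) → 4
  R → 5
  π[x](R) → 5
  ρ[u/x](π[x](R)) → 5
  π[u](ρ[u/x](π[x](R))) → 5
  (π[u](π[f,u](ρ[f/h](T))) − π[u](ρ[u/x](π[x](R)))) → 2

== RESULT ==
u
p
p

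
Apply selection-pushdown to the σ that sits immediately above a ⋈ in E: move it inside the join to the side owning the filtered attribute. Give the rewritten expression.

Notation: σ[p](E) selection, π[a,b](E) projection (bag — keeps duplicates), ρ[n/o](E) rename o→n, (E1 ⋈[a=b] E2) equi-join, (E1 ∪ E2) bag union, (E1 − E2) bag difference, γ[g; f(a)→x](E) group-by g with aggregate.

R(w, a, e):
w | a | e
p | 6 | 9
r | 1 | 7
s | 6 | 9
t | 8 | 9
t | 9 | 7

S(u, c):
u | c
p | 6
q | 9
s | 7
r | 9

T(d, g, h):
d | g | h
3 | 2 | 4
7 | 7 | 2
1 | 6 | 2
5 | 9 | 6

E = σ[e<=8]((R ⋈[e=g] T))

σ filters on e, owned by the left side.
E' = (σ[e<=8](R) ⋈[e=g] T)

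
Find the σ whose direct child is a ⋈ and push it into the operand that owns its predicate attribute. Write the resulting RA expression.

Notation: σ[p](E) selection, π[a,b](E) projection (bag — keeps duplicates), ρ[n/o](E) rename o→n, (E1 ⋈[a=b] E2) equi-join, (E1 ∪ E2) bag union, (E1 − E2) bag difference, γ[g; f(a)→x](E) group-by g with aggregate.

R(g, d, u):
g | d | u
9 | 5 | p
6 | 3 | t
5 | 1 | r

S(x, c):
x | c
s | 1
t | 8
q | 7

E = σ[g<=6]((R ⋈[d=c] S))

σ filters on g, owned by the left side.
E' = (σ[g<=6](R) ⋈[d=c] S)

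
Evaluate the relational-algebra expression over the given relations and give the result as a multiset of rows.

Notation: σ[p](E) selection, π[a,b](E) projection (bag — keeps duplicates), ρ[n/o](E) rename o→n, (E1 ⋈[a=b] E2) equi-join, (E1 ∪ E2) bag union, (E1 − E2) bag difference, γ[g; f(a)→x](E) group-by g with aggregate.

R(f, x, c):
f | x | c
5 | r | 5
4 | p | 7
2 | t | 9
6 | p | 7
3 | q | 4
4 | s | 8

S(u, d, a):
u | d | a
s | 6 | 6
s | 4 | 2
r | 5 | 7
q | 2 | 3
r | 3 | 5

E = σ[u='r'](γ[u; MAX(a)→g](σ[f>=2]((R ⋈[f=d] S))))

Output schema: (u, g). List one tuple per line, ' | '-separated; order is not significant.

Row counts bottom-up:
  R → 6
  S → 5
  (R ⋈[f=d] S) → 6
  σ[f>=2]((R ⋈[f=d] S)) → 6
  γ[u; MAX(a)→g](σ[f>=2]((R ⋈[f=d] S))) → 3
  σ[u='r'](γ[u; MAX(a)→g](σ[f>=2]((R ⋈[f=d] S)))) → 1

== RESULT ==
u | g
r | 7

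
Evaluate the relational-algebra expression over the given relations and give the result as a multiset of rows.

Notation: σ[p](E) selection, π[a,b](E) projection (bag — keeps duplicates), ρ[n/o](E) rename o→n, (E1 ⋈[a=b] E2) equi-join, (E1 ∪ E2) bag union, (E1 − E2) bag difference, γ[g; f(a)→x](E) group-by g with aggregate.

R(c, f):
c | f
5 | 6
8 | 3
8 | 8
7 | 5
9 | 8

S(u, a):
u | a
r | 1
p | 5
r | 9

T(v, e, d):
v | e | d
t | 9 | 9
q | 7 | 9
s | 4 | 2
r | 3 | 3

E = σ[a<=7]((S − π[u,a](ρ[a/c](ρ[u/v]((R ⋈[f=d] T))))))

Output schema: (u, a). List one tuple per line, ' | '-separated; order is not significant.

Row counts bottom-up:
  S → 3
  R → 5
  T → 4
  (R ⋈[f=d] T) → 1
  ρ[u/v]((R ⋈[f=d] T)) → 1
  ρ[a/c](ρ[u/v]((R ⋈[f=d] T))) → 1
  π[u,a](ρ[a/c](ρ[u/v]((R ⋈[f=d] T)))) → 1
  (S − π[u,a](ρ[a/c](ρ[u/v]((R ⋈[f=d] T))))) → 3
  σ[a<=7]((S − π[u,a](ρ[a/c](ρ[u/v]((R ⋈[f=d] T)))))) → 2

== RESULT ==
u | a
p | 5
r | 1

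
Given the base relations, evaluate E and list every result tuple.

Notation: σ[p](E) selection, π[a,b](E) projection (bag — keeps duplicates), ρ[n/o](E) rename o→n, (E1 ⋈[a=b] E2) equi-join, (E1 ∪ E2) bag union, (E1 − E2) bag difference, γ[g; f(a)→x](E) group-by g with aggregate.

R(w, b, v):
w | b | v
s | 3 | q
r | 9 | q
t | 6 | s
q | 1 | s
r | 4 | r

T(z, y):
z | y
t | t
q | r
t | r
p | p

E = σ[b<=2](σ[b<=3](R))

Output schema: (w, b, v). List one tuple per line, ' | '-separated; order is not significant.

Stepwise |·|:
  R → 5
  σ[b<=3](R) → 2
  σ[b<=2](σ[b<=3](R)) → 1

== RESULT ==
w | b | v
q | 1 | s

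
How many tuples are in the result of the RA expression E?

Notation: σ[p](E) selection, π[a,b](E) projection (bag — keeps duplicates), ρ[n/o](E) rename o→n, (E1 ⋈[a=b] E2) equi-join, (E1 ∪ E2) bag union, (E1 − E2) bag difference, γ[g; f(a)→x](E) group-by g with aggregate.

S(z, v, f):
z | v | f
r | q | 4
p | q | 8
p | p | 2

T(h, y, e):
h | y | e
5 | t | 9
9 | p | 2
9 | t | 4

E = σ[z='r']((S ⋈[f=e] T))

Subexpression sizes:
  S → 3
  T → 3
  (S ⋈[f=e] T) → 2
  σ[z='r']((S ⋈[f=e] T)) → 1

|E| = 1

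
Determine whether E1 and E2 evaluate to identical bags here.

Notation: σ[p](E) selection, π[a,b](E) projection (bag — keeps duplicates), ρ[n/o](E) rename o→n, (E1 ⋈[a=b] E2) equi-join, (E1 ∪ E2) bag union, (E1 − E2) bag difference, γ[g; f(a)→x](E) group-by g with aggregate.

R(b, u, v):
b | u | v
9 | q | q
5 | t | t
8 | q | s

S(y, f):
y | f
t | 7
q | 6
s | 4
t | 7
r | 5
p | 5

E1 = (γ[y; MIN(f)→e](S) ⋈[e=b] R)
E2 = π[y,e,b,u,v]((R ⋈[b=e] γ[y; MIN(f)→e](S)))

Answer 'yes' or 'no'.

E1 per-node cardinality:
  S → 6
  γ[y; MIN(f)→e](S) → 5
  R → 3
  (γ[y; MIN(f)→e](S) ⋈[e=b] R) → 2
E2 per-node cardinality:
  R → 3
  S → 6
  γ[y; MIN(f)→e](S) → 5
  (R ⋈[b=e] γ[y; MIN(f)→e](S)) → 2
  π[y,e,b,u,v]((R ⋈[b=e] γ[y; MIN(f)→e](S))) → 2

E1 and E2 produce the same multiset:
y | e | b | u | v
p | 5 | 5 | t | t
r | 5 | 5 | t | t

yes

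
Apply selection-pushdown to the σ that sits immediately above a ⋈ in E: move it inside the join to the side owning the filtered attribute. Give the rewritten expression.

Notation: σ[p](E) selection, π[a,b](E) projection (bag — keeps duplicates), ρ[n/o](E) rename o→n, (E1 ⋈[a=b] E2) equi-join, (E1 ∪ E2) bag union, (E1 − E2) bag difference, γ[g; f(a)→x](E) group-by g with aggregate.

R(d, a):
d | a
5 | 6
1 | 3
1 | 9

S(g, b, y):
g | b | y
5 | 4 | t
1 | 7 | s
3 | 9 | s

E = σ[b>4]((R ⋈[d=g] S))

σ filters on b, owned by the right side.
E' = (R ⋈[d=g] σ[b>4](S))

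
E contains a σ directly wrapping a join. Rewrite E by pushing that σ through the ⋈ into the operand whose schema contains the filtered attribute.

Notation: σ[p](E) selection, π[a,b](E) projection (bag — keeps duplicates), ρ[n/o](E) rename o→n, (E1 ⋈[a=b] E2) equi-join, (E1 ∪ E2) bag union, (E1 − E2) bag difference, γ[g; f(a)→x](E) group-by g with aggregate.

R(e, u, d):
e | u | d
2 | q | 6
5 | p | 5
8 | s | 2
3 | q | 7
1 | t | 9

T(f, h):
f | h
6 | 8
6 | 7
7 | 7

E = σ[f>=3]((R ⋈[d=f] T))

σ filters on f, owned by the right side.
E' = (R ⋈[d=f] σ[f>=3](T))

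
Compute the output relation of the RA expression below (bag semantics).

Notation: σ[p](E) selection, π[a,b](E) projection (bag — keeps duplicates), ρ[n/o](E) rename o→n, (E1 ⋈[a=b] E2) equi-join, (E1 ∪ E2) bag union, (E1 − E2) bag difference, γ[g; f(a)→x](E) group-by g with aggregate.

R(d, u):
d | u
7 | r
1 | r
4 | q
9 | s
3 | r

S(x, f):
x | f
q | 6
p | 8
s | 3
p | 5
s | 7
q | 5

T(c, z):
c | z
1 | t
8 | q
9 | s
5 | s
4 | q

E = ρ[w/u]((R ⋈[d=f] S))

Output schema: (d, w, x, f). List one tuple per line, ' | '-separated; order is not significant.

Per-node cardinality:
  R → 5
  S → 6
  (R ⋈[d=f] S) → 2
  ρ[w/u]((R ⋈[d=f] S)) → 2

== RESULT ==
d | w | x | f
3 | r | s | 3
7 | r | s | 7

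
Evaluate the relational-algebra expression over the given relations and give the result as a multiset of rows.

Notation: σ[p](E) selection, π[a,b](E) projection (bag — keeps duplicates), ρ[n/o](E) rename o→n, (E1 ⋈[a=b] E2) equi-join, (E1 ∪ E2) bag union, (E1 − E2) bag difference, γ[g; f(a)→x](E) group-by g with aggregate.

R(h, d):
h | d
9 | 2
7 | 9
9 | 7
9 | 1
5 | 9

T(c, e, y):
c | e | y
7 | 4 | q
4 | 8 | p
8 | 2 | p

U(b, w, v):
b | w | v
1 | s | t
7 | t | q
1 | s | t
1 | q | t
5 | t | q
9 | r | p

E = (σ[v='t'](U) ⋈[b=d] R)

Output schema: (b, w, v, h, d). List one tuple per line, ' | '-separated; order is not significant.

Stepwise |·|:
  U → 6
  σ[v='t'](U) → 3
  R → 5
  (σ[v='t'](U) ⋈[b=d] R) → 3

== RESULT ==
b | w | v | h | d
1 | q | t | 9 | 1
1 | s | t | 9 | 1
1 | s | t | 9 | 1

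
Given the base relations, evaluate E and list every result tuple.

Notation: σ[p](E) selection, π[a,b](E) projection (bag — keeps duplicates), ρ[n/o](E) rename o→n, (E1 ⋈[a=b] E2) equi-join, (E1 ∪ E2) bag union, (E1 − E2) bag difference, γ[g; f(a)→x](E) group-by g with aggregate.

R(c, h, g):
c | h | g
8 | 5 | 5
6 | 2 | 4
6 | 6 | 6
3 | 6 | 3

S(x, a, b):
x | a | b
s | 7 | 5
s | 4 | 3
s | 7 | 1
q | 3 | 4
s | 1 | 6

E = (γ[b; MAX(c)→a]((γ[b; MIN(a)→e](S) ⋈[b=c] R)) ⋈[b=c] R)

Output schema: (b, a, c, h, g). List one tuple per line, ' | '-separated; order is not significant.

Row counts bottom-up:
  S → 5
  γ[b; MIN(a)→e](S) → 5
  R → 4
  (γ[b; MIN(a)→e](S) ⋈[b=c] R) → 3
  γ[b; MAX(c)→a]((γ[b; MIN(a)→e](S) ⋈[b=c] R)) → 2
  R → 4
  (γ[b; MAX(c)→a]((γ[b; MIN(a)→e](S) ⋈[b=c] R)) ⋈[b=c] R) → 3

== RESULT ==
b | a | c | h | g
3 | 3 | 3 | 6 | 3
6 | 6 | 6 | 2 | 4
6 | 6 | 6 | 6 | 6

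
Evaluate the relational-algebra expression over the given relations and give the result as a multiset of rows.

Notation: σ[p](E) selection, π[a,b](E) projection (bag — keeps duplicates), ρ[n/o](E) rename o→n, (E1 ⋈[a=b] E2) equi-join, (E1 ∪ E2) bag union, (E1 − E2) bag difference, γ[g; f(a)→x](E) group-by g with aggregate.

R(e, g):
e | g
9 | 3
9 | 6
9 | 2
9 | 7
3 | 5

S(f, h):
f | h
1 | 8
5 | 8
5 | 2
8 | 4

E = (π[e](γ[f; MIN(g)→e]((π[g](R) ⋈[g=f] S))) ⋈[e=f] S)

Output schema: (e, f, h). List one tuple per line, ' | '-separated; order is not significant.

Stepwise |·|:
  R → 5
  π[g](R) → 5
  S → 4
  (π[g](R) ⋈[g=f] S) → 2
  γ[f; MIN(g)→e]((π[g](R) ⋈[g=f] S)) → 1
  π[e](γ[f; MIN(g)→e]((π[g](R) ⋈[g=f] S))) → 1
  S → 4
  (π[e](γ[f; MIN(g)→e]((π[g](R) ⋈[g=f] S))) ⋈[e=f] S) → 2

== RESULT ==
e | f | h
5 | 5 | 2
5 | 5 | 8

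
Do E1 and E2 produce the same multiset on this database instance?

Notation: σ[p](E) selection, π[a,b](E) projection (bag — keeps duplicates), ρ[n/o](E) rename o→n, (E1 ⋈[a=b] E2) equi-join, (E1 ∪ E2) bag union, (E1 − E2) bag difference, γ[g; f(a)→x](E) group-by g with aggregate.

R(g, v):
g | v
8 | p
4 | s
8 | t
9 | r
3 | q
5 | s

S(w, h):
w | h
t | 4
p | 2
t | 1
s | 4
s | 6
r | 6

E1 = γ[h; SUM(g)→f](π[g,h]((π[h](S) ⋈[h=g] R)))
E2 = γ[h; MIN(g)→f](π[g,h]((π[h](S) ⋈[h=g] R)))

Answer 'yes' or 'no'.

E1 per-node cardinality:
  S → 6
  π[h](S) → 6
  R → 6
  (π[h](S) ⋈[h=g] R) → 2
  π[g,h]((π[h](S) ⋈[h=g] R)) → 2
  γ[h; SUM(g)→f](π[g,h]((π[h](S) ⋈[h=g] R))) → 1
E2 per-node cardinality:
  S → 6
  π[h](S) → 6
  R → 6
  (π[h](S) ⋈[h=g] R) → 2
  π[g,h]((π[h](S) ⋈[h=g] R)) → 2
  γ[h; MIN(g)→f](π[g,h]((π[h](S) ⋈[h=g] R))) → 1

E1 result:
h | f
4 | 8
E2 result:
h | f
4 | 4
Witness: (4, 4) appears 0× in E1 but 1× in E2.

no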